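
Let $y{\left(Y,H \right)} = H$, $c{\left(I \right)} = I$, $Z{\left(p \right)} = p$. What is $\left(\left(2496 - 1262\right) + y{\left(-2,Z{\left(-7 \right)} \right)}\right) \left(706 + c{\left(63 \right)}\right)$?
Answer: $943563$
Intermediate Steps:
$\left(\left(2496 - 1262\right) + y{\left(-2,Z{\left(-7 \right)} \right)}\right) \left(706 + c{\left(63 \right)}\right) = \left(\left(2496 - 1262\right) - 7\right) \left(706 + 63\right) = \left(1234 - 7\right) 769 = 1227 \cdot 769 = 943563$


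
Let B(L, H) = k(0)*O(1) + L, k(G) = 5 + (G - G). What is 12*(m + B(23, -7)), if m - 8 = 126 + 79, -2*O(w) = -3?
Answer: 2922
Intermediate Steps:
k(G) = 5 (k(G) = 5 + 0 = 5)
O(w) = 3/2 (O(w) = -1/2*(-3) = 3/2)
m = 213 (m = 8 + (126 + 79) = 8 + 205 = 213)
B(L, H) = 15/2 + L (B(L, H) = 5*(3/2) + L = 15/2 + L)
12*(m + B(23, -7)) = 12*(213 + (15/2 + 23)) = 12*(213 + 61/2) = 12*(487/2) = 2922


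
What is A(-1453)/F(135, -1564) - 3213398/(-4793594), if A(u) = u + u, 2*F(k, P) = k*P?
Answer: 88292152756/126514929645 ≈ 0.69788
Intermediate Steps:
F(k, P) = P*k/2 (F(k, P) = (k*P)/2 = (P*k)/2 = P*k/2)
A(u) = 2*u
A(-1453)/F(135, -1564) - 3213398/(-4793594) = (2*(-1453))/(((½)*(-1564)*135)) - 3213398/(-4793594) = -2906/(-105570) - 3213398*(-1/4793594) = -2906*(-1/105570) + 1606699/2396797 = 1453/52785 + 1606699/2396797 = 88292152756/126514929645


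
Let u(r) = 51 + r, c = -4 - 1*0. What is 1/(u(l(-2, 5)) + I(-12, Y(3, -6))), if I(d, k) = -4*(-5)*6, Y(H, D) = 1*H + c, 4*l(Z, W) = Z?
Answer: 2/341 ≈ 0.0058651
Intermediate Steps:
c = -4 (c = -4 + 0 = -4)
l(Z, W) = Z/4
Y(H, D) = -4 + H (Y(H, D) = 1*H - 4 = H - 4 = -4 + H)
I(d, k) = 120 (I(d, k) = 20*6 = 120)
1/(u(l(-2, 5)) + I(-12, Y(3, -6))) = 1/((51 + (¼)*(-2)) + 120) = 1/((51 - ½) + 120) = 1/(101/2 + 120) = 1/(341/2) = 2/341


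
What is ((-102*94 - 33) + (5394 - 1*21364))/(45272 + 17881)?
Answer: -25591/63153 ≈ -0.40522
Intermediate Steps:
((-102*94 - 33) + (5394 - 1*21364))/(45272 + 17881) = ((-9588 - 33) + (5394 - 21364))/63153 = (-9621 - 15970)*(1/63153) = -25591*1/63153 = -25591/63153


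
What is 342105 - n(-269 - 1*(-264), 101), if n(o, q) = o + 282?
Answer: 341828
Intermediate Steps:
n(o, q) = 282 + o
342105 - n(-269 - 1*(-264), 101) = 342105 - (282 + (-269 - 1*(-264))) = 342105 - (282 + (-269 + 264)) = 342105 - (282 - 5) = 342105 - 1*277 = 342105 - 277 = 341828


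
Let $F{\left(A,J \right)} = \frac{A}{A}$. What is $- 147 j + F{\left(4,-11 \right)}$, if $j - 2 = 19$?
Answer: $-3086$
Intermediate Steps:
$F{\left(A,J \right)} = 1$
$j = 21$ ($j = 2 + 19 = 21$)
$- 147 j + F{\left(4,-11 \right)} = \left(-147\right) 21 + 1 = -3087 + 1 = -3086$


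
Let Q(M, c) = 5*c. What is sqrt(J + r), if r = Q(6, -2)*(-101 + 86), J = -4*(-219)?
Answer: 3*sqrt(114) ≈ 32.031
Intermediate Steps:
J = 876
r = 150 (r = (5*(-2))*(-101 + 86) = -10*(-15) = 150)
sqrt(J + r) = sqrt(876 + 150) = sqrt(1026) = 3*sqrt(114)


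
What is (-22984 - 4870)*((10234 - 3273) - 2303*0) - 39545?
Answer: -193931239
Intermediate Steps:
(-22984 - 4870)*((10234 - 3273) - 2303*0) - 39545 = -27854*(6961 + 0) - 39545 = -27854*6961 - 39545 = -193891694 - 39545 = -193931239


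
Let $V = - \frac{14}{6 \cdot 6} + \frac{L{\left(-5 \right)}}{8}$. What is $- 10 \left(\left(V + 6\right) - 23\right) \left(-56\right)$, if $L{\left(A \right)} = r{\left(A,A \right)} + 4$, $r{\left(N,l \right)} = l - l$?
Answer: $- \frac{85120}{9} \approx -9457.8$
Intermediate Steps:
$r{\left(N,l \right)} = 0$
$L{\left(A \right)} = 4$ ($L{\left(A \right)} = 0 + 4 = 4$)
$V = \frac{1}{9}$ ($V = - \frac{14}{6 \cdot 6} + \frac{4}{8} = - \frac{14}{36} + 4 \cdot \frac{1}{8} = \left(-14\right) \frac{1}{36} + \frac{1}{2} = - \frac{7}{18} + \frac{1}{2} = \frac{1}{9} \approx 0.11111$)
$- 10 \left(\left(V + 6\right) - 23\right) \left(-56\right) = - 10 \left(\left(\frac{1}{9} + 6\right) - 23\right) \left(-56\right) = - 10 \left(\frac{55}{9} - 23\right) \left(-56\right) = \left(-10\right) \left(- \frac{152}{9}\right) \left(-56\right) = \frac{1520}{9} \left(-56\right) = - \frac{85120}{9}$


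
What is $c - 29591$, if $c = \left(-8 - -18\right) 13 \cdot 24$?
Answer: $-26471$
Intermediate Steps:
$c = 3120$ ($c = \left(-8 + 18\right) 13 \cdot 24 = 10 \cdot 13 \cdot 24 = 130 \cdot 24 = 3120$)
$c - 29591 = 3120 - 29591 = -26471$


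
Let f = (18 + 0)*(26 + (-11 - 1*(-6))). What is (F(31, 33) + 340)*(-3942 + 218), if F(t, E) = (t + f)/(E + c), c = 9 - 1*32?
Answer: -7092358/5 ≈ -1.4185e+6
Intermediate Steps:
f = 378 (f = 18*(26 + (-11 + 6)) = 18*(26 - 5) = 18*21 = 378)
c = -23 (c = 9 - 32 = -23)
F(t, E) = (378 + t)/(-23 + E) (F(t, E) = (t + 378)/(E - 23) = (378 + t)/(-23 + E))
(F(31, 33) + 340)*(-3942 + 218) = ((378 + 31)/(-23 + 33) + 340)*(-3942 + 218) = (409/10 + 340)*(-3724) = (3809/10)*(-3724) = -7092358/5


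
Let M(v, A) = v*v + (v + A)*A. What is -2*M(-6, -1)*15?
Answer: -1290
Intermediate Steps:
M(v, A) = v² + A*(A + v) (M(v, A) = v² + (A + v)*A = v² + A*(A + v))
-2*M(-6, -1)*15 = -2*((-1)² + (-6)² - 1*(-6))*15 = -2*(1 + 36 + 6)*15 = -2*43*15 = -86*15 = -1290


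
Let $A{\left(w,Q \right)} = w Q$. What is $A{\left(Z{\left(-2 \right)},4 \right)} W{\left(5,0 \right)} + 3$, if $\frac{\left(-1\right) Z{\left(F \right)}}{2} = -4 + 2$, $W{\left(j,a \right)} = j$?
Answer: $83$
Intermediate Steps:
$Z{\left(F \right)} = 4$ ($Z{\left(F \right)} = - 2 \left(-4 + 2\right) = \left(-2\right) \left(-2\right) = 4$)
$A{\left(w,Q \right)} = Q w$
$A{\left(Z{\left(-2 \right)},4 \right)} W{\left(5,0 \right)} + 3 = 4 \cdot 4 \cdot 5 + 3 = 16 \cdot 5 + 3 = 80 + 3 = 83$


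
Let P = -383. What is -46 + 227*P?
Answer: -86987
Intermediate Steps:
-46 + 227*P = -46 + 227*(-383) = -46 - 86941 = -86987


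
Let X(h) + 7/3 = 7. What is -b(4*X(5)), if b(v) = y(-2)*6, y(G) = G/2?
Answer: 6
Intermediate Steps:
X(h) = 14/3 (X(h) = -7/3 + 7 = 14/3)
y(G) = G/2 (y(G) = G*(½) = G/2)
b(v) = -6 (b(v) = ((½)*(-2))*6 = -1*6 = -6)
-b(4*X(5)) = -1*(-6) = 6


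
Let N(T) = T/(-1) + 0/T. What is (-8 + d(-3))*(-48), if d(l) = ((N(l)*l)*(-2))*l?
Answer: 2976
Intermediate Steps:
N(T) = -T (N(T) = T*(-1) + 0 = -T + 0 = -T)
d(l) = 2*l³ (d(l) = (((-l)*l)*(-2))*l = (-l²*(-2))*l = (2*l²)*l = 2*l³)
(-8 + d(-3))*(-48) = (-8 + 2*(-3)³)*(-48) = (-8 + 2*(-27))*(-48) = (-8 - 54)*(-48) = -62*(-48) = 2976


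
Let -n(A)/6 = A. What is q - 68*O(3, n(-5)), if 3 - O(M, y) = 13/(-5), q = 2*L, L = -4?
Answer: -1944/5 ≈ -388.80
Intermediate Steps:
n(A) = -6*A
q = -8 (q = 2*(-4) = -8)
O(M, y) = 28/5 (O(M, y) = 3 - 13/(-5) = 3 - 13*(-1)/5 = 3 - 1*(-13/5) = 3 + 13/5 = 28/5)
q - 68*O(3, n(-5)) = -8 - 68*28/5 = -8 - 1904/5 = -1944/5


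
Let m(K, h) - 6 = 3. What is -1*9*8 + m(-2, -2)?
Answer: -63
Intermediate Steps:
m(K, h) = 9 (m(K, h) = 6 + 3 = 9)
-1*9*8 + m(-2, -2) = -1*9*8 + 9 = -9*8 + 9 = -72 + 9 = -63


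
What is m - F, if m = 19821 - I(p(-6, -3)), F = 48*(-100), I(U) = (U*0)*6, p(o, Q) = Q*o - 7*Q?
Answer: 24621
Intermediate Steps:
p(o, Q) = -7*Q + Q*o
I(U) = 0 (I(U) = 0*6 = 0)
F = -4800
m = 19821 (m = 19821 - 1*0 = 19821 + 0 = 19821)
m - F = 19821 - 1*(-4800) = 19821 + 4800 = 24621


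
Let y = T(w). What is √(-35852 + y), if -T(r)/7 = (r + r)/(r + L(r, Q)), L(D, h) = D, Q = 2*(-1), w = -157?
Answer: I*√35859 ≈ 189.36*I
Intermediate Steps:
Q = -2
T(r) = -7 (T(r) = -7*(r + r)/(r + r) = -7*2*r/(2*r) = -7*2*r*1/(2*r) = -7*1 = -7)
y = -7
√(-35852 + y) = √(-35852 - 7) = √(-35859) = I*√35859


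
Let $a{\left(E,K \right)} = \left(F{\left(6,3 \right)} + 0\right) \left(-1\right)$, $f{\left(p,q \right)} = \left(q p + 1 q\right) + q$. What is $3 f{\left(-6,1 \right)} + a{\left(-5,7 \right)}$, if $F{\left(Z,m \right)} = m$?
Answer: $-15$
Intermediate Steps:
$f{\left(p,q \right)} = 2 q + p q$ ($f{\left(p,q \right)} = \left(p q + q\right) + q = \left(q + p q\right) + q = 2 q + p q$)
$a{\left(E,K \right)} = -3$ ($a{\left(E,K \right)} = \left(3 + 0\right) \left(-1\right) = 3 \left(-1\right) = -3$)
$3 f{\left(-6,1 \right)} + a{\left(-5,7 \right)} = 3 \cdot 1 \left(2 - 6\right) - 3 = 3 \cdot 1 \left(-4\right) - 3 = 3 \left(-4\right) - 3 = -12 - 3 = -15$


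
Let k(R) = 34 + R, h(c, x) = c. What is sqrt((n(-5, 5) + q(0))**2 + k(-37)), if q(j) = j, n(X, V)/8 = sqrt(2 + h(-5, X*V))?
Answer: I*sqrt(195) ≈ 13.964*I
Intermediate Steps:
n(X, V) = 8*I*sqrt(3) (n(X, V) = 8*sqrt(2 - 5) = 8*sqrt(-3) = 8*(I*sqrt(3)) = 8*I*sqrt(3))
sqrt((n(-5, 5) + q(0))**2 + k(-37)) = sqrt((8*I*sqrt(3) + 0)**2 + (34 - 37)) = sqrt((8*I*sqrt(3))**2 - 3) = sqrt(-192 - 3) = sqrt(-195) = I*sqrt(195)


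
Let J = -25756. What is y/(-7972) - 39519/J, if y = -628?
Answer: 82805059/51331708 ≈ 1.6131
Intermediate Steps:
y/(-7972) - 39519/J = -628/(-7972) - 39519/(-25756) = -628*(-1/7972) - 39519*(-1/25756) = 157/1993 + 39519/25756 = 82805059/51331708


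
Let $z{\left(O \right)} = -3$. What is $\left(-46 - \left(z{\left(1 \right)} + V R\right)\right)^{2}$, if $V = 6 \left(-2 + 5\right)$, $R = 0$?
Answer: $1849$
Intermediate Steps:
$V = 18$ ($V = 6 \cdot 3 = 18$)
$\left(-46 - \left(z{\left(1 \right)} + V R\right)\right)^{2} = \left(-46 - \left(-3 + 18 \cdot 0\right)\right)^{2} = \left(-46 - \left(-3 + 0\right)\right)^{2} = \left(-46 - -3\right)^{2} = \left(-46 + 3\right)^{2} = \left(-43\right)^{2} = 1849$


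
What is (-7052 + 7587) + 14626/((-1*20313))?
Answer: 10852829/20313 ≈ 534.28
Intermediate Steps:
(-7052 + 7587) + 14626/((-1*20313)) = 535 + 14626/(-20313) = 535 + 14626*(-1/20313) = 535 - 14626/20313 = 10852829/20313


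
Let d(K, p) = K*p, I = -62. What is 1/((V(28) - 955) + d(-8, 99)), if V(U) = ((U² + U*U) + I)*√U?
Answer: 1747/60452999 + 3012*√7/60452999 ≈ 0.00016072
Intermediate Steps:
V(U) = √U*(-62 + 2*U²) (V(U) = ((U² + U*U) - 62)*√U = ((U² + U²) - 62)*√U = (2*U² - 62)*√U = (-62 + 2*U²)*√U = √U*(-62 + 2*U²))
1/((V(28) - 955) + d(-8, 99)) = 1/((2*√28*(-31 + 28²) - 955) - 8*99) = 1/((2*(2*√7)*(-31 + 784) - 955) - 792) = 1/((2*(2*√7)*753 - 955) - 792) = 1/((3012*√7 - 955) - 792) = 1/((-955 + 3012*√7) - 792) = 1/(-1747 + 3012*√7)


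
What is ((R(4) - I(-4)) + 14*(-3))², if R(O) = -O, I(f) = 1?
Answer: 2209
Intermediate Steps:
((R(4) - I(-4)) + 14*(-3))² = ((-1*4 - 1*1) + 14*(-3))² = ((-4 - 1) - 42)² = (-5 - 42)² = (-47)² = 2209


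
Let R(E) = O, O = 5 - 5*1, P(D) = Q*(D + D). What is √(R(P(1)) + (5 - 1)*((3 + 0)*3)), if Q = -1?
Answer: 6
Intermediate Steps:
P(D) = -2*D (P(D) = -(D + D) = -2*D)
O = 0 (O = 5 - 5 = 0)
R(E) = 0
√(R(P(1)) + (5 - 1)*((3 + 0)*3)) = √(0 + (5 - 1)*((3 + 0)*3)) = √(0 + 4*(3*3)) = √(0 + 4*9) = √(0 + 36) = √36 = 6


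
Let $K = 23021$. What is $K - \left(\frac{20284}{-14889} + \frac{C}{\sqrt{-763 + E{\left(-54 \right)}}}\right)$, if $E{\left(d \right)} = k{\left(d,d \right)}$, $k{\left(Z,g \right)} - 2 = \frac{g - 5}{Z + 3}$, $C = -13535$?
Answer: $\frac{342779953}{14889} - \frac{13535 i \sqrt{123522}}{9688} \approx 23022.0 - 491.02 i$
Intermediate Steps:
$k{\left(Z,g \right)} = 2 + \frac{-5 + g}{3 + Z}$ ($k{\left(Z,g \right)} = 2 + \frac{g - 5}{Z + 3} = 2 + \frac{-5 + g}{3 + Z}$)
$E{\left(d \right)} = \frac{1 + 3 d}{3 + d}$ ($E{\left(d \right)} = \frac{1 + d + 2 d}{3 + d} = \frac{1 + 3 d}{3 + d}$)
$K - \left(\frac{20284}{-14889} + \frac{C}{\sqrt{-763 + E{\left(-54 \right)}}}\right) = 23021 - \left(\frac{20284}{-14889} - \frac{13535}{\sqrt{-763 + \frac{1 + 3 \left(-54\right)}{3 - 54}}}\right) = 23021 - \left(20284 \left(- \frac{1}{14889}\right) - \frac{13535}{\sqrt{-763 + \frac{1 - 162}{-51}}}\right) = 23021 - \left(- \frac{20284}{14889} - \frac{13535}{\sqrt{-763 - - \frac{161}{51}}}\right) = 23021 - \left(- \frac{20284}{14889} - \frac{13535}{\sqrt{-763 + \frac{161}{51}}}\right) = 23021 - \left(- \frac{20284}{14889} - \frac{13535}{\sqrt{- \frac{38752}{51}}}\right) = 23021 - \left(- \frac{20284}{14889} - \frac{13535}{\frac{4}{51} i \sqrt{123522}}\right) = 23021 - \left(- \frac{20284}{14889} - 13535 \left(- \frac{i \sqrt{123522}}{9688}\right)\right) = 23021 - \left(- \frac{20284}{14889} + \frac{13535 i \sqrt{123522}}{9688}\right) = 23021 + \left(\frac{20284}{14889} - \frac{13535 i \sqrt{123522}}{9688}\right) = \frac{342779953}{14889} - \frac{13535 i \sqrt{123522}}{9688}$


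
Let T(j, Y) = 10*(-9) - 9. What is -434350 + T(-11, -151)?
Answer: -434449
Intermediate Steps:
T(j, Y) = -99 (T(j, Y) = -90 - 9 = -99)
-434350 + T(-11, -151) = -434350 - 99 = -434449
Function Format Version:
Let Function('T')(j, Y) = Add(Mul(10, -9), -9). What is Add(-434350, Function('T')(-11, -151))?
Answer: -434449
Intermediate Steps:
Function('T')(j, Y) = -99 (Function('T')(j, Y) = Add(-90, -9) = -99)
Add(-434350, Function('T')(-11, -151)) = Add(-434350, -99) = -434449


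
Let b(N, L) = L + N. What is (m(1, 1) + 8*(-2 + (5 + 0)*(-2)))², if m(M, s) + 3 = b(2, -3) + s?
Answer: 9801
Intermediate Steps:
m(M, s) = -4 + s (m(M, s) = -3 + ((-3 + 2) + s) = -3 + (-1 + s) = -4 + s)
(m(1, 1) + 8*(-2 + (5 + 0)*(-2)))² = ((-4 + 1) + 8*(-2 + (5 + 0)*(-2)))² = (-3 + 8*(-2 + 5*(-2)))² = (-3 + 8*(-2 - 10))² = (-3 + 8*(-12))² = (-3 - 96)² = (-99)² = 9801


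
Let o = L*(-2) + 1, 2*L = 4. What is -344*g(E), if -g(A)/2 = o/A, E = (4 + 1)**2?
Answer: -2064/25 ≈ -82.560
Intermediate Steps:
L = 2 (L = (1/2)*4 = 2)
o = -3 (o = 2*(-2) + 1 = -4 + 1 = -3)
E = 25 (E = 5**2 = 25)
g(A) = 6/A (g(A) = -(-6)/A = 6/A)
-344*g(E) = -2064/25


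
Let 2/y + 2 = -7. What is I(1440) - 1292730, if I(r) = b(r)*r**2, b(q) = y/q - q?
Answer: -2987277050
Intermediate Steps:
y = -2/9 (y = 2/(-2 - 7) = 2/(-9) = 2*(-1/9) = -2/9 ≈ -0.22222)
b(q) = -q - 2/(9*q) (b(q) = -2/(9*q) - q = -q - 2/(9*q))
I(r) = r**2*(-r - 2/(9*r)) (I(r) = (-r - 2/(9*r))*r**2 = r**2*(-r - 2/(9*r)))
I(1440) - 1292730 = -1*1440*(2/9 + 1440**2) - 1292730 = -1*1440*(2/9 + 2073600) - 1292730 = -1*1440*18662402/9 - 1292730 = -2985984320 - 1292730 = -2987277050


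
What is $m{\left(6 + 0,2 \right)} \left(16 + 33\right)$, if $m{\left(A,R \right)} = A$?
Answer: $294$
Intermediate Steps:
$m{\left(6 + 0,2 \right)} \left(16 + 33\right) = \left(6 + 0\right) \left(16 + 33\right) = 6 \cdot 49 = 294$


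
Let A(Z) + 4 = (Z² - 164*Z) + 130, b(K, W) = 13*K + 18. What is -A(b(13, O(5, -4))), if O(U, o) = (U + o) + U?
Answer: -4427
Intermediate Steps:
O(U, o) = o + 2*U
b(K, W) = 18 + 13*K
A(Z) = 126 + Z² - 164*Z (A(Z) = -4 + ((Z² - 164*Z) + 130) = -4 + (130 + Z² - 164*Z) = 126 + Z² - 164*Z)
-A(b(13, O(5, -4))) = -(126 + (18 + 13*13)² - 164*(18 + 13*13)) = -(126 + (18 + 169)² - 164*(18 + 169)) = -(126 + 187² - 164*187) = -(126 + 34969 - 30668) = -1*4427 = -4427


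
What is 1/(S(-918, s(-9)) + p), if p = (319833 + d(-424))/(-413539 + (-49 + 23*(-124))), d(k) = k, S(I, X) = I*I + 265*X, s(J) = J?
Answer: 416440/349950453751 ≈ 1.1900e-6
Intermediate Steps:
S(I, X) = I² + 265*X
p = -319409/416440 (p = (319833 - 424)/(-413539 + (-49 + 23*(-124))) = 319409/(-413539 + (-49 - 2852)) = 319409/(-413539 - 2901) = 319409/(-416440) = 319409*(-1/416440) = -319409/416440 ≈ -0.76700)
1/(S(-918, s(-9)) + p) = 1/(((-918)² + 265*(-9)) - 319409/416440) = 1/((842724 - 2385) - 319409/416440) = 1/(840339 - 319409/416440) = 1/(349950453751/416440) = 416440/349950453751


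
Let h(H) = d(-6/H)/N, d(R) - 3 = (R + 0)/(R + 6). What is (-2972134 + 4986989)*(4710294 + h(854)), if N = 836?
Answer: 178099838161996975/18766 ≈ 9.4906e+12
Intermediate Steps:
d(R) = 3 + R/(6 + R) (d(R) = 3 + (R + 0)/(R + 6) = 3 + R/(6 + R))
h(H) = (9 - 12/H)/(418*(6 - 6/H)) (h(H) = (2*(9 + 2*(-6/H))/(6 - 6/H))/836 = (2*(9 - 12/H)/(6 - 6/H))*(1/836) = (9 - 12/H)/(418*(6 - 6/H)))
(-2972134 + 4986989)*(4710294 + h(854)) = (-2972134 + 4986989)*(4710294 + (-4 + 3*854)/(836*(-1 + 854))) = 2014855*(4710294 + (1/836)*(-4 + 2562)/853) = 2014855*(4710294 + (1/836)*(1/853)*2558) = 2014855*(4710294 + 1279/356554) = 2014855*(1679474168155/356554) = 178099838161996975/18766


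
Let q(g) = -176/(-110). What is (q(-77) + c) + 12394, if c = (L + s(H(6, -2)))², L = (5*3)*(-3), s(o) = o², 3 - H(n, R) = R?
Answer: 63978/5 ≈ 12796.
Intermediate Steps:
H(n, R) = 3 - R
q(g) = 8/5 (q(g) = -176*(-1/110) = 8/5)
L = -45 (L = 15*(-3) = -45)
c = 400 (c = (-45 + (3 - 1*(-2))²)² = (-45 + (3 + 2)²)² = (-45 + 5²)² = (-45 + 25)² = (-20)² = 400)
(q(-77) + c) + 12394 = (8/5 + 400) + 12394 = 2008/5 + 12394 = 63978/5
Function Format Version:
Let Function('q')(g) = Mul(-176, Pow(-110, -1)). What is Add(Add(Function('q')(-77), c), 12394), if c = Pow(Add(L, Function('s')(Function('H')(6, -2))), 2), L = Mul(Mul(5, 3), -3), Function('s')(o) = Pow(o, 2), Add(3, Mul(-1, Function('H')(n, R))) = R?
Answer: Rational(63978, 5) ≈ 12796.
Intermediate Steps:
Function('H')(n, R) = Add(3, Mul(-1, R))
Function('q')(g) = Rational(8, 5) (Function('q')(g) = Mul(-176, Rational(-1, 110)) = Rational(8, 5))
L = -45 (L = Mul(15, -3) = -45)
c = 400 (c = Pow(Add(-45, Pow(Add(3, Mul(-1, -2)), 2)), 2) = Pow(Add(-45, Pow(Add(3, 2), 2)), 2) = Pow(Add(-45, Pow(5, 2)), 2) = Pow(Add(-45, 25), 2) = Pow(-20, 2) = 400)
Add(Add(Function('q')(-77), c), 12394) = Add(Add(Rational(8, 5), 400), 12394) = Add(Rational(2008, 5), 12394) = Rational(63978, 5)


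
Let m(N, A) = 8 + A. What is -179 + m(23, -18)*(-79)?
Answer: 611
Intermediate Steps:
-179 + m(23, -18)*(-79) = -179 + (8 - 18)*(-79) = -179 - 10*(-79) = -179 + 790 = 611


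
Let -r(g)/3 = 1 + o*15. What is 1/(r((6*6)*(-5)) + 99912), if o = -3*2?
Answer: 1/100179 ≈ 9.9821e-6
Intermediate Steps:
o = -6
r(g) = 267 (r(g) = -3*(1 - 6*15) = -3*(1 - 90) = -3*(-89) = 267)
1/(r((6*6)*(-5)) + 99912) = 1/(267 + 99912) = 1/100179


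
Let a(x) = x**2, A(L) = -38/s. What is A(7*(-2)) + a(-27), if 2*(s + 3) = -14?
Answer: 3664/5 ≈ 732.80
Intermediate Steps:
s = -10 (s = -3 + (1/2)*(-14) = -3 - 7 = -10)
A(L) = 19/5 (A(L) = -38/(-10) = -38*(-1/10) = 19/5)
A(7*(-2)) + a(-27) = 19/5 + (-27)**2 = 19/5 + 729 = 3664/5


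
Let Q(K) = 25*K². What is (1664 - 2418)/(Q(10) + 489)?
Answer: -754/2989 ≈ -0.25226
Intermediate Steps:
(1664 - 2418)/(Q(10) + 489) = (1664 - 2418)/(25*10² + 489) = -754/(25*100 + 489) = -754/(2500 + 489) = -754/2989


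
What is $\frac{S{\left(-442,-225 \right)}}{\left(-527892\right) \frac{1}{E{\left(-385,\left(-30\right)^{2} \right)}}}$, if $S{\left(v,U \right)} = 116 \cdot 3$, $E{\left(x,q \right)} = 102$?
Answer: $- \frac{2958}{43991} \approx -0.067241$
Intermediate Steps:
$S{\left(v,U \right)} = 348$
$\frac{S{\left(-442,-225 \right)}}{\left(-527892\right) \frac{1}{E{\left(-385,\left(-30\right)^{2} \right)}}} = \frac{348}{\left(-527892\right) \frac{1}{102}} = \frac{348}{- \frac{87982}{17}} = 348 \left(- \frac{17}{87982}\right) = - \frac{2958}{43991}$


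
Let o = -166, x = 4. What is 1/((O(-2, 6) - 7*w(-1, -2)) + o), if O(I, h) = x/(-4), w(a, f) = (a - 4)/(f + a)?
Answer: -3/536 ≈ -0.0055970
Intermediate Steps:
w(a, f) = (-4 + a)/(a + f)
O(I, h) = -1 (O(I, h) = 4/(-4) = 4*(-1/4) = -1)
1/((O(-2, 6) - 7*w(-1, -2)) + o) = 1/((-1 - 7*(-4 - 1)/(-1 - 2)) - 166) = 1/((-1 - 7*(-5)/(-3)) - 166) = 1/((-1 - (-7)*(-5)/3) - 166) = 1/((-1 - 7*5/3) - 166) = 1/((-1 - 35/3) - 166) = 1/(-38/3 - 166) = 1/(-536/3) = -3/536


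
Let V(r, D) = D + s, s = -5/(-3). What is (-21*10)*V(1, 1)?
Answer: -560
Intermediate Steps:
s = 5/3 (s = -5*(-1/3) = 5/3 ≈ 1.6667)
V(r, D) = 5/3 + D (V(r, D) = D + 5/3 = 5/3 + D)
(-21*10)*V(1, 1) = (-21*10)*(5/3 + 1) = -210*8/3 = -560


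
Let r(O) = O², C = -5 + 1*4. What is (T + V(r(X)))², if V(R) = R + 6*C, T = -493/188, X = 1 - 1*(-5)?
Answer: 26491609/35344 ≈ 749.54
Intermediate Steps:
C = -1 (C = -5 + 4 = -1)
X = 6 (X = 1 + 5 = 6)
T = -493/188 (T = -493*1/188 = -493/188 ≈ -2.6223)
V(R) = -6 + R (V(R) = R + 6*(-1) = R - 6 = -6 + R)
(T + V(r(X)))² = (-493/188 + (-6 + 6²))² = (-493/188 + (-6 + 36))² = (-493/188 + 30)² = (5147/188)² = 26491609/35344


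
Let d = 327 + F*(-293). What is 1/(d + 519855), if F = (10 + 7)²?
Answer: 1/435505 ≈ 2.2962e-6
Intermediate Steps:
F = 289 (F = 17² = 289)
d = -84350 (d = 327 + 289*(-293) = 327 - 84677 = -84350)
1/(d + 519855) = 1/(-84350 + 519855) = 1/435505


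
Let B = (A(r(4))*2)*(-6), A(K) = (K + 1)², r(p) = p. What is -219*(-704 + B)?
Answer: 219876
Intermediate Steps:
A(K) = (1 + K)²
B = -300 (B = ((1 + 4)²*2)*(-6) = (5²*2)*(-6) = (25*2)*(-6) = 50*(-6) = -300)
-219*(-704 + B) = -219*(-704 - 300) = -219*(-1004) = 219876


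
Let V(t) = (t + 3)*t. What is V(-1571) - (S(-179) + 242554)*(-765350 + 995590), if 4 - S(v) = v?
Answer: -55885303552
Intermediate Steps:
V(t) = t*(3 + t) (V(t) = (3 + t)*t = t*(3 + t))
S(v) = 4 - v
V(-1571) - (S(-179) + 242554)*(-765350 + 995590) = -1571*(3 - 1571) - ((4 - 1*(-179)) + 242554)*(-765350 + 995590) = -1571*(-1568) - ((4 + 179) + 242554)*230240 = 2463328 - (183 + 242554)*230240 = 2463328 - 242737*230240 = 2463328 - 1*55887766880 = 2463328 - 55887766880 = -55885303552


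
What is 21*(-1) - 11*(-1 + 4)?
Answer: -54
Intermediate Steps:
21*(-1) - 11*(-1 + 4) = -21 - 11*3 = -21 - 1*33 = -21 - 33 = -54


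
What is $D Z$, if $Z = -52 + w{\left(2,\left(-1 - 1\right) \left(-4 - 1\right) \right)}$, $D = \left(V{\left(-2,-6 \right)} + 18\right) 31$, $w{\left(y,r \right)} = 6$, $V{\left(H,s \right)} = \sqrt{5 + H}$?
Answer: $-25668 - 1426 \sqrt{3} \approx -28138.0$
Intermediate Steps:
$D = 558 + 31 \sqrt{3}$ ($D = \left(\sqrt{5 - 2} + 18\right) 31 = \left(\sqrt{3} + 18\right) 31 = \left(18 + \sqrt{3}\right) 31 = 558 + 31 \sqrt{3} \approx 611.69$)
$Z = -46$ ($Z = -52 + 6 = -46$)
$D Z = \left(558 + 31 \sqrt{3}\right) \left(-46\right) = -25668 - 1426 \sqrt{3}$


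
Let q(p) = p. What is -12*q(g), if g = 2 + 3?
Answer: -60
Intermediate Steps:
g = 5
-12*q(g) = -12*5 = -60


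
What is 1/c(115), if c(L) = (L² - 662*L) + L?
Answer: -1/62790 ≈ -1.5926e-5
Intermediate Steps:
c(L) = L² - 661*L
1/c(115) = 1/(115*(-661 + 115)) = 1/(115*(-546)) = 1/(-62790) = -1/62790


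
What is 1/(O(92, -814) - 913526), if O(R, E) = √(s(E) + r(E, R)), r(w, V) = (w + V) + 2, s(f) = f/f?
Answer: -913526/834529753395 - I*√719/834529753395 ≈ -1.0947e-6 - 3.2131e-11*I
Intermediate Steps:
s(f) = 1
r(w, V) = 2 + V + w (r(w, V) = (V + w) + 2 = 2 + V + w)
O(R, E) = √(3 + E + R) (O(R, E) = √(1 + (2 + R + E)) = √(1 + (2 + E + R)) = √(3 + E + R))
1/(O(92, -814) - 913526) = 1/(√(3 - 814 + 92) - 913526) = 1/(√(-719) - 913526) = 1/(I*√719 - 913526) = 1/(-913526 + I*√719)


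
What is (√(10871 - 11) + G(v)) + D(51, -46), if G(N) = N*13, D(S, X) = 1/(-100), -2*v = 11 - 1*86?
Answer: 48749/100 + 2*√2715 ≈ 591.70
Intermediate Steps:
v = 75/2 (v = -(11 - 1*86)/2 = -(11 - 86)/2 = -½*(-75) = 75/2 ≈ 37.500)
D(S, X) = -1/100
G(N) = 13*N
(√(10871 - 11) + G(v)) + D(51, -46) = (√(10871 - 11) + 13*(75/2)) - 1/100 = (√10860 + 975/2) - 1/100 = (2*√2715 + 975/2) - 1/100 = (975/2 + 2*√2715) - 1/100 = 48749/100 + 2*√2715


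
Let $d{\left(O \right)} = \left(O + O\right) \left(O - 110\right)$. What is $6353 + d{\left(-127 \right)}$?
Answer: $66551$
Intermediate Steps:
$d{\left(O \right)} = 2 O \left(-110 + O\right)$
$6353 + d{\left(-127 \right)} = 6353 + 2 \left(-127\right) \left(-110 - 127\right) = 6353 + 2 \left(-127\right) \left(-237\right) = 6353 + 60198 = 66551$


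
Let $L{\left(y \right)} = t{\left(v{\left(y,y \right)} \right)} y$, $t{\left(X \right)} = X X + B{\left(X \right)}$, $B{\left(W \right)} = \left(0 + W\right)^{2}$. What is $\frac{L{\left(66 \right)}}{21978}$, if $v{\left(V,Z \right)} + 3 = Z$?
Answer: $\frac{882}{37} \approx 23.838$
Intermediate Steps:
$v{\left(V,Z \right)} = -3 + Z$
$B{\left(W \right)} = W^{2}$
$t{\left(X \right)} = 2 X^{2}$ ($t{\left(X \right)} = X X + X^{2} = X^{2} + X^{2} = 2 X^{2}$)
$L{\left(y \right)} = 2 y \left(-3 + y\right)^{2}$ ($L{\left(y \right)} = 2 \left(-3 + y\right)^{2} y = 2 y \left(-3 + y\right)^{2}$)
$\frac{L{\left(66 \right)}}{21978} = \frac{2 \cdot 66 \left(-3 + 66\right)^{2}}{21978} = 2 \cdot 66 \cdot 63^{2} \cdot \frac{1}{21978} = 2 \cdot 66 \cdot 3969 \cdot \frac{1}{21978} = 523908 \cdot \frac{1}{21978} = \frac{882}{37}$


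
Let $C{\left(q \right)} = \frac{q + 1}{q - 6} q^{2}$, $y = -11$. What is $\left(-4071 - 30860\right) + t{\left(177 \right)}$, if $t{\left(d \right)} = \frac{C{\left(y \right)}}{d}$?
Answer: $- \frac{105106169}{3009} \approx -34931.0$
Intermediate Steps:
$C{\left(q \right)} = \frac{q^{2} \left(1 + q\right)}{-6 + q}$ ($C{\left(q \right)} = \frac{1 + q}{-6 + q} q^{2} = \frac{q^{2} \left(1 + q\right)}{-6 + q}$)
$t{\left(d \right)} = \frac{1210}{17 d}$ ($t{\left(d \right)} = \frac{\left(-11\right)^{2} \frac{1}{-6 - 11} \left(1 - 11\right)}{d} = \frac{121 \frac{1}{-17} \left(-10\right)}{d} = \frac{121 \left(- \frac{1}{17}\right) \left(-10\right)}{d} = \frac{1210}{17 d}$)
$\left(-4071 - 30860\right) + t{\left(177 \right)} = \left(-4071 - 30860\right) + \frac{1210}{17 \cdot 177} = -34931 + \frac{1210}{17} \cdot \frac{1}{177} = -34931 + \frac{1210}{3009} = - \frac{105106169}{3009}$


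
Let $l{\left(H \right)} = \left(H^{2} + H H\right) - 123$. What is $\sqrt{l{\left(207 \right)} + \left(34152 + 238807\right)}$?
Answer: $\sqrt{358534} \approx 598.78$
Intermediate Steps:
$l{\left(H \right)} = -123 + 2 H^{2}$ ($l{\left(H \right)} = \left(H^{2} + H^{2}\right) - 123 = 2 H^{2} - 123 = -123 + 2 H^{2}$)
$\sqrt{l{\left(207 \right)} + \left(34152 + 238807\right)} = \sqrt{\left(-123 + 2 \cdot 207^{2}\right) + \left(34152 + 238807\right)} = \sqrt{\left(-123 + 2 \cdot 42849\right) + 272959} = \sqrt{\left(-123 + 85698\right) + 272959} = \sqrt{85575 + 272959} = \sqrt{358534}$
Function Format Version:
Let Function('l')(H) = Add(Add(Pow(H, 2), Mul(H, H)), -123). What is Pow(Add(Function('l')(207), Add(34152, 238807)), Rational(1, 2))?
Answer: Pow(358534, Rational(1, 2)) ≈ 598.78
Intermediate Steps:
Function('l')(H) = Add(-123, Mul(2, Pow(H, 2))) (Function('l')(H) = Add(Add(Pow(H, 2), Pow(H, 2)), -123) = Add(Mul(2, Pow(H, 2)), -123) = Add(-123, Mul(2, Pow(H, 2))))
Pow(Add(Function('l')(207), Add(34152, 238807)), Rational(1, 2)) = Pow(Add(Add(-123, Mul(2, Pow(207, 2))), Add(34152, 238807)), Rational(1, 2)) = Pow(Add(Add(-123, Mul(2, 42849)), 272959), Rational(1, 2)) = Pow(Add(Add(-123, 85698), 272959), Rational(1, 2)) = Pow(Add(85575, 272959), Rational(1, 2)) = Pow(358534, Rational(1, 2))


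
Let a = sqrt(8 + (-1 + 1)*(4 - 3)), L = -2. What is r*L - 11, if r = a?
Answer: -11 - 4*sqrt(2) ≈ -16.657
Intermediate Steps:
a = 2*sqrt(2) (a = sqrt(8 + 0*1) = sqrt(8 + 0) = sqrt(8) = 2*sqrt(2) ≈ 2.8284)
r = 2*sqrt(2) ≈ 2.8284
r*L - 11 = (2*sqrt(2))*(-2) - 11 = -4*sqrt(2) - 11 = -11 - 4*sqrt(2)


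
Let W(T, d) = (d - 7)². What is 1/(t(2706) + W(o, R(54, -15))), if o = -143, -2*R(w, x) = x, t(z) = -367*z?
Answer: -4/3972407 ≈ -1.0069e-6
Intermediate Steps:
R(w, x) = -x/2
W(T, d) = (-7 + d)²
1/(t(2706) + W(o, R(54, -15))) = 1/(-367*2706 + (-7 - ½*(-15))²) = 1/(-993102 + (-7 + 15/2)²) = 1/(-993102 + (½)²) = 1/(-993102 + ¼) = 1/(-3972407/4) = -4/3972407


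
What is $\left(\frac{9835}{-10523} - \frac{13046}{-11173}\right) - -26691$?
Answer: $\frac{3138181124592}{117573479} \approx 26691.0$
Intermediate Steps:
$\left(\frac{9835}{-10523} - \frac{13046}{-11173}\right) - -26691 = \left(9835 \left(- \frac{1}{10523}\right) - - \frac{13046}{11173}\right) + 26691 = \left(- \frac{9835}{10523} + \frac{13046}{11173}\right) + 26691 = \frac{27396603}{117573479} + 26691 = \frac{3138181124592}{117573479}$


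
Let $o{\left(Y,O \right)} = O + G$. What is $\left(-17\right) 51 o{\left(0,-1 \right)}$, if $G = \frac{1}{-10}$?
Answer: $\frac{9537}{10} \approx 953.7$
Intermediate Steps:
$G = - \frac{1}{10} \approx -0.1$
$o{\left(Y,O \right)} = - \frac{1}{10} + O$ ($o{\left(Y,O \right)} = O - \frac{1}{10} = - \frac{1}{10} + O$)
$\left(-17\right) 51 o{\left(0,-1 \right)} = \left(-17\right) 51 \left(- \frac{1}{10} - 1\right) = \left(-867\right) \left(- \frac{11}{10}\right) = \frac{9537}{10}$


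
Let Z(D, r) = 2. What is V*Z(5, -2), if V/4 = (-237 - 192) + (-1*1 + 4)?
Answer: -3408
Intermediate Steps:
V = -1704 (V = 4*((-237 - 192) + (-1*1 + 4)) = 4*(-429 + (-1 + 4)) = 4*(-429 + 3) = 4*(-426) = -1704)
V*Z(5, -2) = -1704*2 = -3408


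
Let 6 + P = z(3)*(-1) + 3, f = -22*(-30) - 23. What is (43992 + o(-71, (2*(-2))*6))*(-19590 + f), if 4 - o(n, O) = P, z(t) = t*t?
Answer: -834083624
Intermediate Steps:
z(t) = t²
f = 637 (f = 660 - 23 = 637)
P = -12 (P = -6 + (3²*(-1) + 3) = -6 + (9*(-1) + 3) = -6 + (-9 + 3) = -6 - 6 = -12)
o(n, O) = 16 (o(n, O) = 4 - 1*(-12) = 4 + 12 = 16)
(43992 + o(-71, (2*(-2))*6))*(-19590 + f) = (43992 + 16)*(-19590 + 637) = 44008*(-18953) = -834083624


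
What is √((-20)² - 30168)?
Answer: 122*I*√2 ≈ 172.53*I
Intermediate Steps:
√((-20)² - 30168) = √(400 - 30168) = √(-29768) = 122*I*√2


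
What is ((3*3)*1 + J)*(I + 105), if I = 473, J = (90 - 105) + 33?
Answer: 15606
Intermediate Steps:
J = 18 (J = -15 + 33 = 18)
((3*3)*1 + J)*(I + 105) = ((3*3)*1 + 18)*(473 + 105) = (9*1 + 18)*578 = (9 + 18)*578 = 27*578 = 15606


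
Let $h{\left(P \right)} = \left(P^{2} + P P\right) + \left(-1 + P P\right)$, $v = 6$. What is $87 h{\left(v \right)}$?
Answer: $9309$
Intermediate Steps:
$h{\left(P \right)} = -1 + 3 P^{2}$ ($h{\left(P \right)} = \left(P^{2} + P^{2}\right) + \left(-1 + P^{2}\right) = 2 P^{2} + \left(-1 + P^{2}\right) = -1 + 3 P^{2}$)
$87 h{\left(v \right)} = 87 \left(-1 + 3 \cdot 6^{2}\right) = 87 \left(-1 + 3 \cdot 36\right) = 87 \left(-1 + 108\right) = 87 \cdot 107 = 9309$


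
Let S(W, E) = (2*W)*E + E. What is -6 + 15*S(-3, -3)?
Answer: 219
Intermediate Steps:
S(W, E) = E + 2*E*W (S(W, E) = 2*E*W + E = E + 2*E*W)
-6 + 15*S(-3, -3) = -6 + 15*(-3*(1 + 2*(-3))) = -6 + 15*(-3*(1 - 6)) = -6 + 15*(-3*(-5)) = -6 + 15*15 = -6 + 225 = 219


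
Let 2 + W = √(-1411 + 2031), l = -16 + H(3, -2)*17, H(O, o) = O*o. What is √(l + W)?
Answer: √(-120 + 2*√155) ≈ 9.7519*I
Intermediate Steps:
l = -118 (l = -16 + (3*(-2))*17 = -16 - 6*17 = -16 - 102 = -118)
W = -2 + 2*√155 (W = -2 + √(-1411 + 2031) = -2 + √620 = -2 + 2*√155 ≈ 22.900)
√(l + W) = √(-118 + (-2 + 2*√155)) = √(-120 + 2*√155)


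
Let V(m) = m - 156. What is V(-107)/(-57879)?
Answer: 263/57879 ≈ 0.0045440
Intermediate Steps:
V(m) = -156 + m
V(-107)/(-57879) = (-156 - 107)/(-57879) = -263*(-1/57879) = 263/57879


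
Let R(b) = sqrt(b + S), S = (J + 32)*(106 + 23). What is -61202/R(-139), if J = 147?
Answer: -30601*sqrt(5738)/5738 ≈ -403.98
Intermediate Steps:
S = 23091 (S = (147 + 32)*(106 + 23) = 179*129 = 23091)
R(b) = sqrt(23091 + b) (R(b) = sqrt(b + 23091) = sqrt(23091 + b))
-61202/R(-139) = -61202/sqrt(23091 - 139) = -61202*sqrt(5738)/11476 = -30601*sqrt(5738)/5738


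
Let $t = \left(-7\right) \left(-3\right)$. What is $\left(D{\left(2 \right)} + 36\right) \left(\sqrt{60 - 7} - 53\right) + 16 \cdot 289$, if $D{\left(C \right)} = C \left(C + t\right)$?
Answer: $278 + 82 \sqrt{53} \approx 874.97$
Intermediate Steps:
$t = 21$
$D{\left(C \right)} = C \left(21 + C\right)$ ($D{\left(C \right)} = C \left(C + 21\right) = C \left(21 + C\right)$)
$\left(D{\left(2 \right)} + 36\right) \left(\sqrt{60 - 7} - 53\right) + 16 \cdot 289 = \left(2 \left(21 + 2\right) + 36\right) \left(\sqrt{60 - 7} - 53\right) + 16 \cdot 289 = \left(2 \cdot 23 + 36\right) \left(\sqrt{60 - 7} - 53\right) + 4624 = \left(46 + 36\right) \left(\sqrt{53} - 53\right) + 4624 = 82 \left(-53 + \sqrt{53}\right) + 4624 = \left(-4346 + 82 \sqrt{53}\right) + 4624 = 278 + 82 \sqrt{53}$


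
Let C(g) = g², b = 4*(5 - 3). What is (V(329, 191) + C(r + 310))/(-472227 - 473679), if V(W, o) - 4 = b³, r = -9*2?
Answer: -42890/472953 ≈ -0.090685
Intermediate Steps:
r = -18
b = 8 (b = 4*2 = 8)
V(W, o) = 516 (V(W, o) = 4 + 8³ = 4 + 512 = 516)
(V(329, 191) + C(r + 310))/(-472227 - 473679) = (516 + (-18 + 310)²)/(-472227 - 473679) = (516 + 292²)/(-945906) = (516 + 85264)*(-1/945906) = 85780*(-1/945906) = -42890/472953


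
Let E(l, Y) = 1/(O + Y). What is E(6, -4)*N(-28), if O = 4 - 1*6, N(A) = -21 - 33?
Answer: 9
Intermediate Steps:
N(A) = -54
O = -2 (O = 4 - 6 = -2)
E(l, Y) = 1/(-2 + Y)
E(6, -4)*N(-28) = -54/(-2 - 4) = -54/(-6) = -⅙*(-54) = 9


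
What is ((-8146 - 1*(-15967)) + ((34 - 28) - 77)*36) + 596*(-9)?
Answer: -99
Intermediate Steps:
((-8146 - 1*(-15967)) + ((34 - 28) - 77)*36) + 596*(-9) = ((-8146 + 15967) + (6 - 77)*36) - 5364 = (7821 - 71*36) - 5364 = (7821 - 2556) - 5364 = 5265 - 5364 = -99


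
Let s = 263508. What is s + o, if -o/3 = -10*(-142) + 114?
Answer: 258906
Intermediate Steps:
o = -4602 (o = -3*(-10*(-142) + 114) = -3*(1420 + 114) = -3*1534 = -4602)
s + o = 263508 - 4602 = 258906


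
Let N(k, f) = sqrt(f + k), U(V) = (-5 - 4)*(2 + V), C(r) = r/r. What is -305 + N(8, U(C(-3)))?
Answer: -305 + I*sqrt(19) ≈ -305.0 + 4.3589*I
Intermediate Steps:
C(r) = 1
U(V) = -18 - 9*V (U(V) = -9*(2 + V) = -18 - 9*V)
-305 + N(8, U(C(-3))) = -305 + sqrt((-18 - 9*1) + 8) = -305 + sqrt((-18 - 9) + 8) = -305 + sqrt(-27 + 8) = -305 + sqrt(-19) = -305 + I*sqrt(19)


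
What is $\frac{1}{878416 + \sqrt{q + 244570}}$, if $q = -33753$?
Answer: $\frac{878416}{771614458239} - \frac{\sqrt{210817}}{771614458239} \approx 1.1378 \cdot 10^{-6}$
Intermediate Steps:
$\frac{1}{878416 + \sqrt{q + 244570}} = \frac{1}{878416 + \sqrt{-33753 + 244570}} = \frac{1}{878416 + \sqrt{210817}}$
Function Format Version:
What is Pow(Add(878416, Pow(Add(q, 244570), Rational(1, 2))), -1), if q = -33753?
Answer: Add(Rational(878416, 771614458239), Mul(Rational(-1, 771614458239), Pow(210817, Rational(1, 2)))) ≈ 1.1378e-6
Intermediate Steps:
Pow(Add(878416, Pow(Add(q, 244570), Rational(1, 2))), -1) = Pow(Add(878416, Pow(Add(-33753, 244570), Rational(1, 2))), -1) = Pow(Add(878416, Pow(210817, Rational(1, 2))), -1)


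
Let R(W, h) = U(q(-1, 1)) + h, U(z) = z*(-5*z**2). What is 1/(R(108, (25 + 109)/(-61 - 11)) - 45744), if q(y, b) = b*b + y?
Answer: -36/1646851 ≈ -2.1860e-5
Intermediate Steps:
q(y, b) = y + b**2 (q(y, b) = b**2 + y = y + b**2)
U(z) = -5*z**3
R(W, h) = h (R(W, h) = -5*(-1 + 1**2)**3 + h = -5*(-1 + 1)**3 + h = -5*0**3 + h = -5*0 + h = 0 + h = h)
1/(R(108, (25 + 109)/(-61 - 11)) - 45744) = 1/((25 + 109)/(-61 - 11) - 45744) = 1/(134/(-72) - 45744) = 1/(134*(-1/72) - 45744) = 1/(-67/36 - 45744) = 1/(-1646851/36) = -36/1646851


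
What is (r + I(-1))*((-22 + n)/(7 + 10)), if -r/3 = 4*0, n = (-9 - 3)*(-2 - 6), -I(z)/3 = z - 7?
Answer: 1776/17 ≈ 104.47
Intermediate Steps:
I(z) = 21 - 3*z (I(z) = -3*(z - 7) = -3*(-7 + z) = 21 - 3*z)
n = 96 (n = -12*(-8) = 96)
r = 0 (r = -12*0 = -3*0 = 0)
(r + I(-1))*((-22 + n)/(7 + 10)) = (0 + (21 - 3*(-1)))*((-22 + 96)/(7 + 10)) = (0 + (21 + 3))*(74/17) = (0 + 24)*(74*(1/17)) = 24*(74/17) = 1776/17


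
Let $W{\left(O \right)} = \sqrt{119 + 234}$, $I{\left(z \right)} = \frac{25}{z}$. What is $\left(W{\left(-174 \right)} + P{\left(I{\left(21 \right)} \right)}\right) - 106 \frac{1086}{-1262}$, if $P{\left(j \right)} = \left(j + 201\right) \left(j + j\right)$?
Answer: $\frac{159344378}{278271} + \sqrt{353} \approx 591.41$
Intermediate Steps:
$P{\left(j \right)} = 2 j \left(201 + j\right)$ ($P{\left(j \right)} = \left(201 + j\right) 2 j = 2 j \left(201 + j\right)$)
$W{\left(O \right)} = \sqrt{353}$
$\left(W{\left(-174 \right)} + P{\left(I{\left(21 \right)} \right)}\right) - 106 \frac{1086}{-1262} = \left(\sqrt{353} + 2 \cdot \frac{25}{21} \left(201 + \frac{25}{21}\right)\right) - 106 \frac{1086}{-1262} = \left(\sqrt{353} + 2 \cdot 25 \cdot \frac{1}{21} \left(201 + 25 \cdot \frac{1}{21}\right)\right) - 106 \cdot 1086 \left(- \frac{1}{1262}\right) = \left(\sqrt{353} + 2 \cdot \frac{25}{21} \left(201 + \frac{25}{21}\right)\right) - - \frac{57558}{631} = \left(\sqrt{353} + 2 \cdot \frac{25}{21} \cdot \frac{4246}{21}\right) + \frac{57558}{631} = \left(\sqrt{353} + \frac{212300}{441}\right) + \frac{57558}{631} = \left(\frac{212300}{441} + \sqrt{353}\right) + \frac{57558}{631} = \frac{159344378}{278271} + \sqrt{353}$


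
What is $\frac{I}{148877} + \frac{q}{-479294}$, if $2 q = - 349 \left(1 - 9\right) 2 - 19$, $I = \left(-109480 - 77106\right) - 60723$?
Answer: $- \frac{237895940197}{142711705676} \approx -1.667$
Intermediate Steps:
$I = -247309$ ($I = -186586 - 60723 = -247309$)
$q = \frac{5565}{2}$ ($q = \frac{- 349 \left(1 - 9\right) 2 - 19}{2} = \frac{- 349 \left(\left(-8\right) 2\right) - 19}{2} = \frac{\left(-349\right) \left(-16\right) - 19}{2} = \frac{5584 - 19}{2} = \frac{1}{2} \cdot 5565 = \frac{5565}{2} \approx 2782.5$)
$\frac{I}{148877} + \frac{q}{-479294} = - \frac{247309}{148877} + \frac{5565}{2 \left(-479294\right)} = \left(-247309\right) \frac{1}{148877} + \frac{5565}{2} \left(- \frac{1}{479294}\right) = - \frac{247309}{148877} - \frac{5565}{958588} = - \frac{237895940197}{142711705676}$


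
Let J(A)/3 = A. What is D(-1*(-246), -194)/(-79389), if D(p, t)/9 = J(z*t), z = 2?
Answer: 1164/8821 ≈ 0.13196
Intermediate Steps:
J(A) = 3*A
D(p, t) = 54*t (D(p, t) = 9*(3*(2*t)) = 9*(6*t) = 54*t)
D(-1*(-246), -194)/(-79389) = (54*(-194))/(-79389) = -10476*(-1/79389) = 1164/8821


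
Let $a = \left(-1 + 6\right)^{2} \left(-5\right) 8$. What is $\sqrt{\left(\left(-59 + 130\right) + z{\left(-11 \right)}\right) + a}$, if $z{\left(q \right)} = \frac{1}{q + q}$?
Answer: $\frac{3 i \sqrt{49962}}{22} \approx 30.48 i$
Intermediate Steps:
$z{\left(q \right)} = \frac{1}{2 q}$
$a = -1000$ ($a = 5^{2} \left(-5\right) 8 = 25 \left(-5\right) 8 = \left(-125\right) 8 = -1000$)
$\sqrt{\left(\left(-59 + 130\right) + z{\left(-11 \right)}\right) + a} = \sqrt{\left(\left(-59 + 130\right) + \frac{1}{2 \left(-11\right)}\right) - 1000} = \sqrt{\left(71 + \frac{1}{2} \left(- \frac{1}{11}\right)\right) - 1000} = \sqrt{\left(71 - \frac{1}{22}\right) - 1000} = \sqrt{\frac{1561}{22} - 1000} = \sqrt{- \frac{20439}{22}} = \frac{3 i \sqrt{49962}}{22}$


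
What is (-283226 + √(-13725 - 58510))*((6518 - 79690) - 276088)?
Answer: 98919512760 - 349260*I*√72235 ≈ 9.892e+10 - 9.3869e+7*I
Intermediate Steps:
(-283226 + √(-13725 - 58510))*((6518 - 79690) - 276088) = (-283226 + √(-72235))*(-73172 - 276088) = (-283226 + I*√72235)*(-349260) = 98919512760 - 349260*I*√72235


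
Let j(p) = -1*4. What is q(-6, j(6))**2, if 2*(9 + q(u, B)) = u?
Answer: 144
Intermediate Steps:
j(p) = -4
q(u, B) = -9 + u/2
q(-6, j(6))**2 = (-9 + (1/2)*(-6))**2 = (-9 - 3)**2 = (-12)**2 = 144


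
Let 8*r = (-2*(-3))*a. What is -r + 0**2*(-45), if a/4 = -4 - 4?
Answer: 24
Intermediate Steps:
a = -32 (a = 4*(-4 - 4) = 4*(-8) = -32)
r = -24 (r = (-2*(-3)*(-32))/8 = (6*(-32))/8 = (1/8)*(-192) = -24)
-r + 0**2*(-45) = -1*(-24) + 0**2*(-45) = 24 + 0*(-45) = 24 + 0 = 24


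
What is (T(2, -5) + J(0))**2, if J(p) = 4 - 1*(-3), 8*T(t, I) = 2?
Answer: 841/16 ≈ 52.563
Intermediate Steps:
T(t, I) = 1/4 (T(t, I) = (1/8)*2 = 1/4)
J(p) = 7 (J(p) = 4 + 3 = 7)
(T(2, -5) + J(0))**2 = (1/4 + 7)**2 = (29/4)**2 = 841/16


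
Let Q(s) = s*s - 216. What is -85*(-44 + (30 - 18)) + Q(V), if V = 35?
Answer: 3729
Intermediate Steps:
Q(s) = -216 + s² (Q(s) = s² - 216 = -216 + s²)
-85*(-44 + (30 - 18)) + Q(V) = -85*(-44 + (30 - 18)) + (-216 + 35²) = -85*(-44 + 12) + (-216 + 1225) = -85*(-32) + 1009 = 2720 + 1009 = 3729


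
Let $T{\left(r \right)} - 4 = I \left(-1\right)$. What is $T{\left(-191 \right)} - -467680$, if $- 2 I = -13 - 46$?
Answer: $\frac{935309}{2} \approx 4.6765 \cdot 10^{5}$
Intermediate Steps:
$I = \frac{59}{2}$ ($I = - \frac{-13 - 46}{2} = \left(- \frac{1}{2}\right) \left(-59\right) = \frac{59}{2} \approx 29.5$)
$T{\left(r \right)} = - \frac{51}{2}$ ($T{\left(r \right)} = 4 + \frac{59}{2} \left(-1\right) = 4 - \frac{59}{2} = - \frac{51}{2}$)
$T{\left(-191 \right)} - -467680 = - \frac{51}{2} - -467680 = - \frac{51}{2} + 467680 = \frac{935309}{2}$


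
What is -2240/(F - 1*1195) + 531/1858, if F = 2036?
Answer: -3715349/1562578 ≈ -2.3777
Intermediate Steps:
-2240/(F - 1*1195) + 531/1858 = -2240/(2036 - 1*1195) + 531/1858 = -2240/(2036 - 1195) + 531*(1/1858) = -2240/841 + 531/1858 = -3715349/1562578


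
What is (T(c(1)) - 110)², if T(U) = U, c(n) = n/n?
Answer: 11881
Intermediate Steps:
c(n) = 1
(T(c(1)) - 110)² = (1 - 110)² = (-109)² = 11881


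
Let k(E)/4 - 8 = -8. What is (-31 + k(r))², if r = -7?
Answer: 961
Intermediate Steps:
k(E) = 0 (k(E) = 32 + 4*(-8) = 32 - 32 = 0)
(-31 + k(r))² = (-31 + 0)² = (-31)² = 961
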